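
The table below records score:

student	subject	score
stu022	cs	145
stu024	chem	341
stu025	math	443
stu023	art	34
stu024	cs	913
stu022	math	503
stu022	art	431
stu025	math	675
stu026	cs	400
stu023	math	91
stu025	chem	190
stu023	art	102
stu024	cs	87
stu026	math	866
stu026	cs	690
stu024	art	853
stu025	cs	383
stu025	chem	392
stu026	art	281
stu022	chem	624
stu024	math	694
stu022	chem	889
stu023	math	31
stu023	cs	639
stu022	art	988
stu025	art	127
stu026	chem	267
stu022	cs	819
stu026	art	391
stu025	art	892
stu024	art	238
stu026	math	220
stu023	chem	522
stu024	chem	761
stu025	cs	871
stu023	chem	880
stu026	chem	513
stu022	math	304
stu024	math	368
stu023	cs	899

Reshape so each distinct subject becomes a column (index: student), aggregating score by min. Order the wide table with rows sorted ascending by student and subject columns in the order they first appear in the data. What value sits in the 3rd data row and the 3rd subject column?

With rows sorted ascending by student, row 3 is student=stu024. subject columns in first-appearance order: cs, chem, math, art; column 3 is math.
Long rows with student=stu024, subject=math: min(694, 368) = 368.

368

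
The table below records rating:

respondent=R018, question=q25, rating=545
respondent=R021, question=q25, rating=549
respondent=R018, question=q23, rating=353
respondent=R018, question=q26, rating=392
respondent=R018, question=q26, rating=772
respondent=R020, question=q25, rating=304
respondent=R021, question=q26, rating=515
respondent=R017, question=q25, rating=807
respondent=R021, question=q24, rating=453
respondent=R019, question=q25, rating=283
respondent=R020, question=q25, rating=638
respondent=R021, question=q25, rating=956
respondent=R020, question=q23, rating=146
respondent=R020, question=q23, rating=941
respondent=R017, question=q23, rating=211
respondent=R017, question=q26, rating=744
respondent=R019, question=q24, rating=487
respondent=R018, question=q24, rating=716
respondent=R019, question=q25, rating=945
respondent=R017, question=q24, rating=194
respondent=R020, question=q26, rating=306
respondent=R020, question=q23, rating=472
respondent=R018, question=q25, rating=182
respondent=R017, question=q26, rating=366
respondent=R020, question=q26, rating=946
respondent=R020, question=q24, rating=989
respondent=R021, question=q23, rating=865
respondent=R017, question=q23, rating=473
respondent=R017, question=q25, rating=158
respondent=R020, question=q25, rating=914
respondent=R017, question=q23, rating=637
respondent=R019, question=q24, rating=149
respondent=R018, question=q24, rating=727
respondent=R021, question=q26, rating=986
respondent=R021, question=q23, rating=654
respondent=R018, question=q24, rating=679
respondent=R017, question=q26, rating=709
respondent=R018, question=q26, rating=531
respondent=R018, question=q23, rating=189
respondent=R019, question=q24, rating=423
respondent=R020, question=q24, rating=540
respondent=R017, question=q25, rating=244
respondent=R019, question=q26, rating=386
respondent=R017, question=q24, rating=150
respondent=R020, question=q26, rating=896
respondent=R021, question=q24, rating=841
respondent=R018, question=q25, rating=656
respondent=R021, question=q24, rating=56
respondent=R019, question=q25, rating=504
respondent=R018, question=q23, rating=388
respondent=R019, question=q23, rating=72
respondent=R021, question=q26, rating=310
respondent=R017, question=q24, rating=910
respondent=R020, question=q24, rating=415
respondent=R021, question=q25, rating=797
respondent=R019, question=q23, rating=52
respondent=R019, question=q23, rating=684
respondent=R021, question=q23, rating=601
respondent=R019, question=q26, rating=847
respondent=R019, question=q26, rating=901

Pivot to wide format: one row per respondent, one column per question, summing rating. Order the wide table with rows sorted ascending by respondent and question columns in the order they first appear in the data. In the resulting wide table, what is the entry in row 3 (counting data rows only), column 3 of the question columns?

2134

With rows sorted ascending by respondent, row 3 is respondent=R019. question columns in first-appearance order: q25, q23, q26, q24; column 3 is q26.
Long rows with respondent=R019, question=q26: 386 + 847 + 901 = 2134.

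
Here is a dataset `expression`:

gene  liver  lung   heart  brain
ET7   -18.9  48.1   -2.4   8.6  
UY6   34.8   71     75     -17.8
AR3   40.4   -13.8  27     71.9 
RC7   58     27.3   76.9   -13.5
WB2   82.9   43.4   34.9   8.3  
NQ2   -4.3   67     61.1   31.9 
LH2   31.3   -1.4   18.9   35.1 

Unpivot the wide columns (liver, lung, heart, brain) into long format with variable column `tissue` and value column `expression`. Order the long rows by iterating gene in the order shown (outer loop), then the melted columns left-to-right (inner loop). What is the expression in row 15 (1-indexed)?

28 rows total (7 × 4). Row 15: index ⌊(15-1)/4⌋ = 3 into gene → RC7; (15-1) mod 4 = 2 into the melted columns → heart.
So row 15 is (RC7, heart, 76.9); expression = 76.9.

76.9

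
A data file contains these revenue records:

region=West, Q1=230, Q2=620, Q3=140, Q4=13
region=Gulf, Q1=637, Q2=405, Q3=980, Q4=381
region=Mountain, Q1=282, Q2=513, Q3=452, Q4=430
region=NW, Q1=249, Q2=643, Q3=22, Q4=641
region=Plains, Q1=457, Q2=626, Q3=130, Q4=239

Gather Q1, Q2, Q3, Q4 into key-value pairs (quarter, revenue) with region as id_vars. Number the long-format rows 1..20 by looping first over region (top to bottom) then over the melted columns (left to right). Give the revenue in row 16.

20 rows total (5 × 4). Row 16: index ⌊(16-1)/4⌋ = 3 into region → NW; (16-1) mod 4 = 3 into the melted columns → Q4.
So row 16 is (NW, Q4, 641); revenue = 641.

641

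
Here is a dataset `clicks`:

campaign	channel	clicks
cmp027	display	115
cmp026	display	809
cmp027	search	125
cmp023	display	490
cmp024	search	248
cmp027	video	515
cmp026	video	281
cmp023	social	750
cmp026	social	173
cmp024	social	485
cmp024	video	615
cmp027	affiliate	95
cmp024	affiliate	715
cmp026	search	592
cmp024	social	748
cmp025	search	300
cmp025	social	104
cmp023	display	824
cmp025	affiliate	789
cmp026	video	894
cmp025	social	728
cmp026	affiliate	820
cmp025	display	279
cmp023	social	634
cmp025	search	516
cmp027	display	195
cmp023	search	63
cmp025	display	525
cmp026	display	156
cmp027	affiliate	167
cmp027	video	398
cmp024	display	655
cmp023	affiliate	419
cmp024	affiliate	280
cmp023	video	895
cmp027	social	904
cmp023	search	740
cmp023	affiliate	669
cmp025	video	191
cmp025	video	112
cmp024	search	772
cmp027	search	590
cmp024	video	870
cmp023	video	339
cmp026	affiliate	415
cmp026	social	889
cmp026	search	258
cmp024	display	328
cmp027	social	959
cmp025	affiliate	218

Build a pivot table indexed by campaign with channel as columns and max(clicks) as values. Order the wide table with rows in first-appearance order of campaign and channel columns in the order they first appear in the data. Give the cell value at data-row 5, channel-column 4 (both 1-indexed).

728

With rows in first-appearance order of campaign, row 5 is campaign=cmp025. channel columns in first-appearance order: display, search, video, social, affiliate; column 4 is social.
Long rows with campaign=cmp025, channel=social: max(104, 728) = 728.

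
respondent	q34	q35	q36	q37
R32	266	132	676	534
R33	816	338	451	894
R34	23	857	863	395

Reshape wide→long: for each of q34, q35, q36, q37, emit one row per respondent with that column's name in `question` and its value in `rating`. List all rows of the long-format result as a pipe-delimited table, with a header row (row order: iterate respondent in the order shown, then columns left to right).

Each (respondent, column) pair becomes one row: 3 × 4 = 12 rows.
For example, (R32, q34) → rating=266.

| respondent | question | rating |
| R32 | q34 | 266 |
| R32 | q35 | 132 |
| R32 | q36 | 676 |
| R32 | q37 | 534 |
| R33 | q34 | 816 |
| R33 | q35 | 338 |
| R33 | q36 | 451 |
| R33 | q37 | 894 |
| R34 | q34 | 23 |
| R34 | q35 | 857 |
| R34 | q36 | 863 |
| R34 | q37 | 395 |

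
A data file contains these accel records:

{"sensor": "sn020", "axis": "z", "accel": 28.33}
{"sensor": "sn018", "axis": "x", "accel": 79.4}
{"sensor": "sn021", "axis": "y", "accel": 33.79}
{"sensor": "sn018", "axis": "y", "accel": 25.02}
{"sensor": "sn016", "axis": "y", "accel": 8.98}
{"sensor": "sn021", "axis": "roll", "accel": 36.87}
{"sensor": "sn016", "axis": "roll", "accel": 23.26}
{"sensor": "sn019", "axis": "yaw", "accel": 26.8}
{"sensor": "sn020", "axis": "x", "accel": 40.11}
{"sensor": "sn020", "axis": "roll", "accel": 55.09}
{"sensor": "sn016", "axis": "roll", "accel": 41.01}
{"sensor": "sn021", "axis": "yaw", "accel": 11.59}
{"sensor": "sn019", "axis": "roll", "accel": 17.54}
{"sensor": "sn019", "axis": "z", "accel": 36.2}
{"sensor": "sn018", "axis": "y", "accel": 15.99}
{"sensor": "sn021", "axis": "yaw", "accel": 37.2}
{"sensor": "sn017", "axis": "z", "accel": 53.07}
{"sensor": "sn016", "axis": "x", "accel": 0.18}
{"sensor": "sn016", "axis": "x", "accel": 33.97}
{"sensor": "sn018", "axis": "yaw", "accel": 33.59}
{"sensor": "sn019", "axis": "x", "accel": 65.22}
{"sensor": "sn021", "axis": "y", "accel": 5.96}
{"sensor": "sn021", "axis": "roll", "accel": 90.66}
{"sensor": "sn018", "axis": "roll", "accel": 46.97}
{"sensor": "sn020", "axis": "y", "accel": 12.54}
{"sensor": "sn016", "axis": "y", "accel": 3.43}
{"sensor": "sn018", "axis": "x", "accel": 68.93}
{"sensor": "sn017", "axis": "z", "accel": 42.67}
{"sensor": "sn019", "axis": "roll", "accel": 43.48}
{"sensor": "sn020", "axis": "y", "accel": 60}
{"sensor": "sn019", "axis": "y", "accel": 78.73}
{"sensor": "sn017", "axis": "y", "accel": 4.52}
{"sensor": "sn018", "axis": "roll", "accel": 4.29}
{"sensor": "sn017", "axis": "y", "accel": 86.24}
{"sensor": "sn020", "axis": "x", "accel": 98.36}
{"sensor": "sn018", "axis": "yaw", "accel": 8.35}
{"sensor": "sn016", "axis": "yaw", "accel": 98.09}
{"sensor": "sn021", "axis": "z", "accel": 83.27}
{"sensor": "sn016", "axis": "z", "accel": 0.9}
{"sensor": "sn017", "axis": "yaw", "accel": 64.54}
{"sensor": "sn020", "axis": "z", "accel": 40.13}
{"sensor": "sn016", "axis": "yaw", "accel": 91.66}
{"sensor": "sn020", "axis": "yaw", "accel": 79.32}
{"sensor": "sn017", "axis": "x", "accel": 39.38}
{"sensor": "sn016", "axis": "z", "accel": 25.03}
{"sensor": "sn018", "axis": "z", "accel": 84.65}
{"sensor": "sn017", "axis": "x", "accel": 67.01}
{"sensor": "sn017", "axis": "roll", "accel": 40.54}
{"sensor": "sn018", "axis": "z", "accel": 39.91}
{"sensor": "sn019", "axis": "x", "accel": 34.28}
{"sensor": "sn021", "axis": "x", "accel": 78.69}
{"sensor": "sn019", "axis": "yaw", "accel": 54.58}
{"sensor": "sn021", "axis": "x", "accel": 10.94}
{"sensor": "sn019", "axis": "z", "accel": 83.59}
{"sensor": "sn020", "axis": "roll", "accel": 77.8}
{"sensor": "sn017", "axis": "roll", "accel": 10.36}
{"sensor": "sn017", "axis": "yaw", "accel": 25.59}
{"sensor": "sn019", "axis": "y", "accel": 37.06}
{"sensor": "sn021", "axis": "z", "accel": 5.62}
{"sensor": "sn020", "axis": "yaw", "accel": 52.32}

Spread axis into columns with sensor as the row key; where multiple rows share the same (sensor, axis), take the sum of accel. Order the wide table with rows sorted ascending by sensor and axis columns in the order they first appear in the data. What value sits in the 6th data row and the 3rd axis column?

With rows sorted ascending by sensor, row 6 is sensor=sn021. axis columns in first-appearance order: z, x, y, roll, yaw; column 3 is y.
Long rows with sensor=sn021, axis=y: 33.79 + 5.96 = 39.75.

39.75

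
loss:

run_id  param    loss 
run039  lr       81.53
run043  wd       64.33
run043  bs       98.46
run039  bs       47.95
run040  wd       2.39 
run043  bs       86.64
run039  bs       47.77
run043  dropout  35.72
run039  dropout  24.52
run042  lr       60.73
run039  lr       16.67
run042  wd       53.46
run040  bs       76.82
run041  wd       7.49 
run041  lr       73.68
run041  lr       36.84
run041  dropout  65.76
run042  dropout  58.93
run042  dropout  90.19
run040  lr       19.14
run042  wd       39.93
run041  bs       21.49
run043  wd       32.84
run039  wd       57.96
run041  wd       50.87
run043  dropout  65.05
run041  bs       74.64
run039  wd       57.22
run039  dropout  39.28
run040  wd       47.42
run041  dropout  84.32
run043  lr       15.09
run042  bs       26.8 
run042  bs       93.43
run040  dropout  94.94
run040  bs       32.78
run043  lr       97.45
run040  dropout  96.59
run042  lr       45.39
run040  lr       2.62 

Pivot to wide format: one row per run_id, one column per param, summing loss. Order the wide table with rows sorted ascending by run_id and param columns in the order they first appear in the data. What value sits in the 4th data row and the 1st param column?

With rows sorted ascending by run_id, row 4 is run_id=run042. param columns in first-appearance order: lr, wd, bs, dropout; column 1 is lr.
Long rows with run_id=run042, param=lr: 60.73 + 45.39 = 106.12.

106.12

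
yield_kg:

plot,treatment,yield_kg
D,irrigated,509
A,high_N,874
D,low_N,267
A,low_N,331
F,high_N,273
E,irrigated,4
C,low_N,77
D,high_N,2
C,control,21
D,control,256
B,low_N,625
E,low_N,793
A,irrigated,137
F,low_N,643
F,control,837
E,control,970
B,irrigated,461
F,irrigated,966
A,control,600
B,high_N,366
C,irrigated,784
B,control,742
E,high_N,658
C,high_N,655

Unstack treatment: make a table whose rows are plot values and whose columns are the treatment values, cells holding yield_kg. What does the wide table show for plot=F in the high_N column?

273

Wide layout: rows indexed by plot, columns are the 4 distinct treatment values (irrigated, high_N, low_N, control).
Cell (plot=F, treatment=high_N) draws from the long row where plot=F and treatment=high_N, which has yield_kg=273.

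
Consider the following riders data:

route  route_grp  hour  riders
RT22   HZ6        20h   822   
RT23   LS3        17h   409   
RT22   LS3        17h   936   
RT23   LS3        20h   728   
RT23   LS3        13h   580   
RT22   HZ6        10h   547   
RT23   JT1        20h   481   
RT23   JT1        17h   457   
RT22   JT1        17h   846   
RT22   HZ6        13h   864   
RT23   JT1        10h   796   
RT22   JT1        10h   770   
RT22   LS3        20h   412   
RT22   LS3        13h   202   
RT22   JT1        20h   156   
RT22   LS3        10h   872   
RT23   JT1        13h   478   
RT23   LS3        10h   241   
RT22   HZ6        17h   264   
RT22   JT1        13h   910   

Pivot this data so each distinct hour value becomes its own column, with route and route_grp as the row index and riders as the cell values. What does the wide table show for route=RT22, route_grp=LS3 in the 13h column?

202

Wide layout: rows indexed by route and route_grp, columns are the 4 distinct hour values (20h, 17h, 13h, 10h).
Cell (route=RT22, route_grp=LS3, hour=13h) draws from the long row where route=RT22, route_grp=LS3 and hour=13h, which has riders=202.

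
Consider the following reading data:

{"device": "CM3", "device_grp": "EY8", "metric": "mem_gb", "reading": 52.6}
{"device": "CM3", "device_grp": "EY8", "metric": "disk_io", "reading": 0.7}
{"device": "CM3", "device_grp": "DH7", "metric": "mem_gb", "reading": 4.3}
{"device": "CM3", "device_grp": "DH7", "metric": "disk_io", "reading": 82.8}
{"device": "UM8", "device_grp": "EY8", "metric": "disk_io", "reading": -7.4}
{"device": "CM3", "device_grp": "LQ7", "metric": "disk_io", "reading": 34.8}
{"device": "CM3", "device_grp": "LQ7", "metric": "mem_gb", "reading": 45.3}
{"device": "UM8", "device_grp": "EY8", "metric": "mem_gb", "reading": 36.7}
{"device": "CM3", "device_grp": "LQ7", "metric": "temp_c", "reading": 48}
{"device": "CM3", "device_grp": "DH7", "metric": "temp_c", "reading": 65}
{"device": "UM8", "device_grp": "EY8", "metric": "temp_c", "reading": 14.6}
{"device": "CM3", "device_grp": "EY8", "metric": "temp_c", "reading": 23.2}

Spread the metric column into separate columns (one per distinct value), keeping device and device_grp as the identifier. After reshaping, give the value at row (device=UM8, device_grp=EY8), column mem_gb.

36.7

Wide layout: rows indexed by device and device_grp, columns are the 3 distinct metric values (mem_gb, disk_io, temp_c).
Cell (device=UM8, device_grp=EY8, metric=mem_gb) draws from the long row where device=UM8, device_grp=EY8 and metric=mem_gb, which has reading=36.7.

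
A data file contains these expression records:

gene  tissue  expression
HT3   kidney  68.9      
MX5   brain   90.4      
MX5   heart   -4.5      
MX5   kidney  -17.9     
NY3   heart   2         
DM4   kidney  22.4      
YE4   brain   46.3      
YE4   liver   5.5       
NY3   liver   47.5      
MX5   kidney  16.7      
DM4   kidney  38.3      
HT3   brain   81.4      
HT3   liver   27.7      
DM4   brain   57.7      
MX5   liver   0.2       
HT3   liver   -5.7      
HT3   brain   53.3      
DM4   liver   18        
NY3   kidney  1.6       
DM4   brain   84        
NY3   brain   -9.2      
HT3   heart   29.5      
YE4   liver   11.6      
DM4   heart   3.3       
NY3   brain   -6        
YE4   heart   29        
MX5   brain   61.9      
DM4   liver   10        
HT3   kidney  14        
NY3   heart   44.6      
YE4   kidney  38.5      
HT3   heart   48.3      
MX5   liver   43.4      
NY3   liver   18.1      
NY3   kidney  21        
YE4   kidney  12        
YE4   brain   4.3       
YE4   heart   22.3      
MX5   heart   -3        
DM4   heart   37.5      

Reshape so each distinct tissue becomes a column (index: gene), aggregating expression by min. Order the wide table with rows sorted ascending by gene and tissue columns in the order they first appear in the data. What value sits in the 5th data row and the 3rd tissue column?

22.3

With rows sorted ascending by gene, row 5 is gene=YE4. tissue columns in first-appearance order: kidney, brain, heart, liver; column 3 is heart.
Long rows with gene=YE4, tissue=heart: min(29, 22.3) = 22.3.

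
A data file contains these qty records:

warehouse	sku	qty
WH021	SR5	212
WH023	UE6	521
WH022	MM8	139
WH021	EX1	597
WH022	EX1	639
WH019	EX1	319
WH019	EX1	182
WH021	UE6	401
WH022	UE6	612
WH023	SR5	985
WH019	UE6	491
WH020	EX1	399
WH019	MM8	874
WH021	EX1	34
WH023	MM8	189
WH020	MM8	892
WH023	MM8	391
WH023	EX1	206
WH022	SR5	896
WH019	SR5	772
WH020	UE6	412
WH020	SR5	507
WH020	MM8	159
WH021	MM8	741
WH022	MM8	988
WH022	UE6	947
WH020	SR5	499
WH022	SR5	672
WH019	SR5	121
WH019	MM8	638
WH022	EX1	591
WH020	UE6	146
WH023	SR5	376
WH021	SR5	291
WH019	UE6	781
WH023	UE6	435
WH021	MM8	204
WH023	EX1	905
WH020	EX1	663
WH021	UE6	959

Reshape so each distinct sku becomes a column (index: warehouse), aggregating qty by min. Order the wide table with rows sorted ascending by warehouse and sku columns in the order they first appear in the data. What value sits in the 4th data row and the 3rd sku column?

With rows sorted ascending by warehouse, row 4 is warehouse=WH022. sku columns in first-appearance order: SR5, UE6, MM8, EX1; column 3 is MM8.
Long rows with warehouse=WH022, sku=MM8: min(139, 988) = 139.

139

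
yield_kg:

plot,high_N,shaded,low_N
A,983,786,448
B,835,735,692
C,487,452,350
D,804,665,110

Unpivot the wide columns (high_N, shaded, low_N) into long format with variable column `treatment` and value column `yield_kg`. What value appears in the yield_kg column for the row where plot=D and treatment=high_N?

804

Unpivoting turns each (plot, wide-column) pair into one long row.
The wide cell at row D, column high_N holds 804, so the long row (D, high_N) has yield_kg=804.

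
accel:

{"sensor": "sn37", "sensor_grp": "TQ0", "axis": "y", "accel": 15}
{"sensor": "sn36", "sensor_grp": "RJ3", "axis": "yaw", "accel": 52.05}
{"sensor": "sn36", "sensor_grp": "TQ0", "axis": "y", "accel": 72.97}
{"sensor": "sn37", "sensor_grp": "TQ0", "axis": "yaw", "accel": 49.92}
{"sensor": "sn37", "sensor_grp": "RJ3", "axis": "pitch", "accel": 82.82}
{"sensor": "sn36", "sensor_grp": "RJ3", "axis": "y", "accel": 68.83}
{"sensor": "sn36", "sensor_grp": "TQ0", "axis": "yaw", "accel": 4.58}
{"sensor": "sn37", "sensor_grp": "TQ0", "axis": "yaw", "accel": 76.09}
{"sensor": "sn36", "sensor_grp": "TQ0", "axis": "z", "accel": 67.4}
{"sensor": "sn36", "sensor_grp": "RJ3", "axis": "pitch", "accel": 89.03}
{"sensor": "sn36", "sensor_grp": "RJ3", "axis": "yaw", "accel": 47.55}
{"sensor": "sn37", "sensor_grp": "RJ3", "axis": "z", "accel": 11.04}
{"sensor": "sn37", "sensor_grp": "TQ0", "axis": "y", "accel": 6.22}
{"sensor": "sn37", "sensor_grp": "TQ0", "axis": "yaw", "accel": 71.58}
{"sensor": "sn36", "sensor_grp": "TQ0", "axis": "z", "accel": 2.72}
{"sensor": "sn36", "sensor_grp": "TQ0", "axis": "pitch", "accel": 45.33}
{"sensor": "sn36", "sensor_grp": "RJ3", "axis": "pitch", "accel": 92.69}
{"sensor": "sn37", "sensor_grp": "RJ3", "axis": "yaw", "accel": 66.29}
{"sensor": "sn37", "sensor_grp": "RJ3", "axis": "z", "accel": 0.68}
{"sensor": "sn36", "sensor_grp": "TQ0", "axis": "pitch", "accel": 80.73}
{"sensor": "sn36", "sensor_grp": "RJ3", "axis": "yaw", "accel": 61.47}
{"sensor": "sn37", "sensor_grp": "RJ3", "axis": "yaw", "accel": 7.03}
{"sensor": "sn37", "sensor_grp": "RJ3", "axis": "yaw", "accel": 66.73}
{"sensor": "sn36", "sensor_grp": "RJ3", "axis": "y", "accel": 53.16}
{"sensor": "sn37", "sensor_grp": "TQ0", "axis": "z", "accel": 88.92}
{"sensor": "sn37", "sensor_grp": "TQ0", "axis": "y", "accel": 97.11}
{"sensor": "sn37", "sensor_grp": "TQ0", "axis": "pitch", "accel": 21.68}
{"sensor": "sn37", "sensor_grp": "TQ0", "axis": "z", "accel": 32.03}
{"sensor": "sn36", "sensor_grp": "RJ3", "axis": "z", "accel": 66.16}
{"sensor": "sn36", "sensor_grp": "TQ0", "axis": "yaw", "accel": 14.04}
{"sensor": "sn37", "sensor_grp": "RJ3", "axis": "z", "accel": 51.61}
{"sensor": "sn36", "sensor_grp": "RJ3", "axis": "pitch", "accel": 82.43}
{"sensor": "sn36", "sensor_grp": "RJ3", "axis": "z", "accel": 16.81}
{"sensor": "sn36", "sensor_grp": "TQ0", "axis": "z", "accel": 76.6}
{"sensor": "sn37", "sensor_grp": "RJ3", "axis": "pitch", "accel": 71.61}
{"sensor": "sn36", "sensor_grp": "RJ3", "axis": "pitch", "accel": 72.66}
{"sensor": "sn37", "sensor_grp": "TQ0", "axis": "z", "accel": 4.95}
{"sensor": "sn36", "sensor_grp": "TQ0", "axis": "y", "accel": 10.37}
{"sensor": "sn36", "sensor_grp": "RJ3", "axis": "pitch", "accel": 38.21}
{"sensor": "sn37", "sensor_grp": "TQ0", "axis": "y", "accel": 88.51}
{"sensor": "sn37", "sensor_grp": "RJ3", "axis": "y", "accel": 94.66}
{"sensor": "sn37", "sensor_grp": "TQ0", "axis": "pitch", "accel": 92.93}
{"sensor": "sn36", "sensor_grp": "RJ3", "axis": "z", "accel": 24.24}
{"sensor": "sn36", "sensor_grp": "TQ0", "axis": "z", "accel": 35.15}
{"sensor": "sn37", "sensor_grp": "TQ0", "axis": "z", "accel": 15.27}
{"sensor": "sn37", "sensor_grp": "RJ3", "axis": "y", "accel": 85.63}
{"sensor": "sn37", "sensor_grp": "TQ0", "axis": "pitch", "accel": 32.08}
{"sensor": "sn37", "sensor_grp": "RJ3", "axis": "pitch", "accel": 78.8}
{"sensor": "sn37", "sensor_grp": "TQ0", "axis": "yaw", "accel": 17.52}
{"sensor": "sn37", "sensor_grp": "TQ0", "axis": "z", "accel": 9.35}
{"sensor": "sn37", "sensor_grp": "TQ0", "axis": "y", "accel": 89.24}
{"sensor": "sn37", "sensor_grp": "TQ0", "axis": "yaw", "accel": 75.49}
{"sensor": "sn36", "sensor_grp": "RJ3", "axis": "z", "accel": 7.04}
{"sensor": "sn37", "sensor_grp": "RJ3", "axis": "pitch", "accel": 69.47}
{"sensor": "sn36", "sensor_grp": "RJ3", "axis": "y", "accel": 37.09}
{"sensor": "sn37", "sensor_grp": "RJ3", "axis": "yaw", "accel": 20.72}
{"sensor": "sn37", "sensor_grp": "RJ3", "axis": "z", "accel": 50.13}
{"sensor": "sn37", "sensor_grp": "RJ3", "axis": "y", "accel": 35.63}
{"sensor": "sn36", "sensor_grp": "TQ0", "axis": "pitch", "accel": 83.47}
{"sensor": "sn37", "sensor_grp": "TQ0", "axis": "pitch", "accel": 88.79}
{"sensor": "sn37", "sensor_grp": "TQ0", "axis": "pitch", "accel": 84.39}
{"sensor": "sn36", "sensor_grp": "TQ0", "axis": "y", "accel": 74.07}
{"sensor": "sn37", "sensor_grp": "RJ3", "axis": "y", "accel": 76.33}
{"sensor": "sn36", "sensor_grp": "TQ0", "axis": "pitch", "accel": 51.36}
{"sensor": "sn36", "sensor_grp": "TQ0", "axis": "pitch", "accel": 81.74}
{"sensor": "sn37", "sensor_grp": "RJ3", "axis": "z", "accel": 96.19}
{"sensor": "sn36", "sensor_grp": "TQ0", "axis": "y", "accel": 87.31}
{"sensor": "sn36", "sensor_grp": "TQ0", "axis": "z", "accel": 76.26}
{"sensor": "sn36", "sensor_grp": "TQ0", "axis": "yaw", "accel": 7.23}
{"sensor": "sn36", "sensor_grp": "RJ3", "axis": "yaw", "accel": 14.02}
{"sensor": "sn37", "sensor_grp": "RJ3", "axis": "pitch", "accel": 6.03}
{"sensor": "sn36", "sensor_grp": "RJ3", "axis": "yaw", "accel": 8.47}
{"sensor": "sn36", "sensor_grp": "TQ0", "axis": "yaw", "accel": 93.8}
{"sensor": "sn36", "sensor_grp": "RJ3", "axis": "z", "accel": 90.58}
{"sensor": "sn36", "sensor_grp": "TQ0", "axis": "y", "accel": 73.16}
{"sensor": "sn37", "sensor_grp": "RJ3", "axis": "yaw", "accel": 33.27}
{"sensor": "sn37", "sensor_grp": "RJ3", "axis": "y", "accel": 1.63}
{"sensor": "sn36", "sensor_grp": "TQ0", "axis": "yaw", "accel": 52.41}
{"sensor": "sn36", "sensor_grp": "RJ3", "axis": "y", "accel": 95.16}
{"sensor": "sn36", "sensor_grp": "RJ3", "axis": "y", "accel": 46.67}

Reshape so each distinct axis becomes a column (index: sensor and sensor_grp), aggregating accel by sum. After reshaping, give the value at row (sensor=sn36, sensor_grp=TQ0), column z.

Rows with sensor=sn36, sensor_grp=TQ0 and axis=z: accel values are 67.4, 2.72, 76.6, 35.15, 76.26.
67.4 + 2.72 + 76.6 + 35.15 + 76.26 = 258.13.

258.13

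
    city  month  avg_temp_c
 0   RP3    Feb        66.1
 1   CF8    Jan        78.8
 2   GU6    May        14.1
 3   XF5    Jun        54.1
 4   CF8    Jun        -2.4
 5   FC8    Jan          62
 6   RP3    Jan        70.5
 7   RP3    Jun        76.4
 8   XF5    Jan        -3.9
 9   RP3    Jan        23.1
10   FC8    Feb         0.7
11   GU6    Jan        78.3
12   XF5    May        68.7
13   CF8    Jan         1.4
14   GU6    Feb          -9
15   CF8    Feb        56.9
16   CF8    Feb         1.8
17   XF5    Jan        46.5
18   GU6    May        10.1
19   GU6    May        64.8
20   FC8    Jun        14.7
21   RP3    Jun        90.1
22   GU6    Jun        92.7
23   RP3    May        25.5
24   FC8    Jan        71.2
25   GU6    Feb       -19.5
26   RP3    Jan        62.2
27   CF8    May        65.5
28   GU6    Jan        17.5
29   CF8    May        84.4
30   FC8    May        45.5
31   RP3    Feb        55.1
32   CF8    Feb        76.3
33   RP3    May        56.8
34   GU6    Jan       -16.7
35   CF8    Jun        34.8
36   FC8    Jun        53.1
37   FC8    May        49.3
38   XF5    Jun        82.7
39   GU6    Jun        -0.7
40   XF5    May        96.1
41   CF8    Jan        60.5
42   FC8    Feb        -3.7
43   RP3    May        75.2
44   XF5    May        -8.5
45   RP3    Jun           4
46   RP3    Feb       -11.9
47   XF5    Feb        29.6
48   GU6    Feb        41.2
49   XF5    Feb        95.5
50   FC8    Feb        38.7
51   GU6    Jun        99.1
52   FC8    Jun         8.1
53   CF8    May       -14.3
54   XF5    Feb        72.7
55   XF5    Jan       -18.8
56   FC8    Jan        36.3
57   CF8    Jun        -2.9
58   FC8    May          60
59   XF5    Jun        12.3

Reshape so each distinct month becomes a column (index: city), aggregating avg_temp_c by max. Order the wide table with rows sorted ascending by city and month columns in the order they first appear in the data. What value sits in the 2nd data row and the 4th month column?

With rows sorted ascending by city, row 2 is city=FC8. month columns in first-appearance order: Feb, Jan, May, Jun; column 4 is Jun.
Long rows with city=FC8, month=Jun: max(14.7, 53.1, 8.1) = 53.1.

53.1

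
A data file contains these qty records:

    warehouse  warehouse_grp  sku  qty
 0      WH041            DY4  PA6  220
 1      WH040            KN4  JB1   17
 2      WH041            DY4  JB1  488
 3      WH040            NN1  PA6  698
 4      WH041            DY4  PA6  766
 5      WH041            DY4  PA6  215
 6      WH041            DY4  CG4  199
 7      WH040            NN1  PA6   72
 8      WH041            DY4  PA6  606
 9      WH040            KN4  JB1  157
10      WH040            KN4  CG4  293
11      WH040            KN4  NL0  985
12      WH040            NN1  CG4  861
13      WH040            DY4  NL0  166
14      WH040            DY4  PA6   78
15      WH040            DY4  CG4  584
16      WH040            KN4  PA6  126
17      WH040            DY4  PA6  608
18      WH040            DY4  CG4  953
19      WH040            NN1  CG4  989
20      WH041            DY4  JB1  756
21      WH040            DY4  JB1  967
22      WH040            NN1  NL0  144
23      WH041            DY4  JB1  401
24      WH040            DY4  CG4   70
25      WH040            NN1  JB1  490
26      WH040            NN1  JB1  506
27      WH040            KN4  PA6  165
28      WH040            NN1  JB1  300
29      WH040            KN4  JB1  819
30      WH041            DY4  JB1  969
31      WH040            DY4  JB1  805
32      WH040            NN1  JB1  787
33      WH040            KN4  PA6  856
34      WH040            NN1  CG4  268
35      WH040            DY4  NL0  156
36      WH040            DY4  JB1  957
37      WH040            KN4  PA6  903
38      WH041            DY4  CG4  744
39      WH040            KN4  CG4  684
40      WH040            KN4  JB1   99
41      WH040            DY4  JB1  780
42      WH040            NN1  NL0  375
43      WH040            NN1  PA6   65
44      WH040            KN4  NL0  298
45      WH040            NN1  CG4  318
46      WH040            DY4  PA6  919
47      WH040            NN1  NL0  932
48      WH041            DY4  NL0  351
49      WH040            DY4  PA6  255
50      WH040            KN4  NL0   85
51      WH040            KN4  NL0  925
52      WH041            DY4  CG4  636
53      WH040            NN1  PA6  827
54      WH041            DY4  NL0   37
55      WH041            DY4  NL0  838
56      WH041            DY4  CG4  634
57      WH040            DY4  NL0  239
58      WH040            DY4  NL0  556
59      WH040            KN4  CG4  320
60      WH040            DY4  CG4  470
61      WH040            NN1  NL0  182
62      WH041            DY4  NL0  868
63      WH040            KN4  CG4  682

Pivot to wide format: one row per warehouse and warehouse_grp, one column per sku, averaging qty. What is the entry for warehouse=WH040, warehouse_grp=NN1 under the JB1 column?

520.75

Rows with warehouse=WH040, warehouse_grp=NN1 and sku=JB1: qty values are 490, 506, 300, 787.
(490 + 506 + 300 + 787) / 4 = 520.75.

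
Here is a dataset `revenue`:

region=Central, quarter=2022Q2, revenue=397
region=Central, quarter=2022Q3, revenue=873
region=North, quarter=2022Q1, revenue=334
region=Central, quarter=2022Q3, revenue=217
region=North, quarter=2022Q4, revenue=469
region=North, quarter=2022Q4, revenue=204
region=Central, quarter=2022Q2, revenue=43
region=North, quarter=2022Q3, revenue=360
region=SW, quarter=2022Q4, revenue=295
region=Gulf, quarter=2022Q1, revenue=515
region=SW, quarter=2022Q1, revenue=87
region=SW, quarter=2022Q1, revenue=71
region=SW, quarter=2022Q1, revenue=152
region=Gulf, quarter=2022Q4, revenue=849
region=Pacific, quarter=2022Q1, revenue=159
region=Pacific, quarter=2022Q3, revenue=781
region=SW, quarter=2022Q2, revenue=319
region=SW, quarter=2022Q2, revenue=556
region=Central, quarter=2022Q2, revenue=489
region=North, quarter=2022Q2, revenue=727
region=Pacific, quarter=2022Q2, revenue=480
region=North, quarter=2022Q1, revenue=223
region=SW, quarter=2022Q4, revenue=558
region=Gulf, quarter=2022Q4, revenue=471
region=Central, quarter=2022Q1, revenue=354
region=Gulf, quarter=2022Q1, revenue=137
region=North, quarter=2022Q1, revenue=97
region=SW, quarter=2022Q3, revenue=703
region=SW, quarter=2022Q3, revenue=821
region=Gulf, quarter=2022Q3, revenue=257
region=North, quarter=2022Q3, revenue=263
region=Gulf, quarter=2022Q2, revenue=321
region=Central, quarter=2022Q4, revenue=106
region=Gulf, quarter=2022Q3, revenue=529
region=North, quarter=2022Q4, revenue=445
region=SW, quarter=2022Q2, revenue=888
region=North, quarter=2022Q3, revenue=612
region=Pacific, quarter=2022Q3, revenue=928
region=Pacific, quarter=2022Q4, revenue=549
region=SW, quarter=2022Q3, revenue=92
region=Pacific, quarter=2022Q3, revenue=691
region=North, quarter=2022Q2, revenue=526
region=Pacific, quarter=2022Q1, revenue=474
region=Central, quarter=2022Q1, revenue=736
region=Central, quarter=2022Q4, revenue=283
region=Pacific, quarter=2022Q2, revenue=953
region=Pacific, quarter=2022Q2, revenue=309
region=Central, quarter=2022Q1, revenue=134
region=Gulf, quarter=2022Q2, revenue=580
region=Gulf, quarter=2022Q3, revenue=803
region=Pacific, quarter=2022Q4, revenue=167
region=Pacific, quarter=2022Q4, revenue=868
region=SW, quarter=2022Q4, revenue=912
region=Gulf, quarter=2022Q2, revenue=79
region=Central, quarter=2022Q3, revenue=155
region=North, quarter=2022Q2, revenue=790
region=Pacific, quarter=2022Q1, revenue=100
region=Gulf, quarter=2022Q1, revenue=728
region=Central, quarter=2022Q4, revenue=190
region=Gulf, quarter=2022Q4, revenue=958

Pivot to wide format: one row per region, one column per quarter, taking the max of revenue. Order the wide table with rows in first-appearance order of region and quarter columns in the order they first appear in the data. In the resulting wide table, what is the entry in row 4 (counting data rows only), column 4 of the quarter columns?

With rows in first-appearance order of region, row 4 is region=Gulf. quarter columns in first-appearance order: 2022Q2, 2022Q3, 2022Q1, 2022Q4; column 4 is 2022Q4.
Long rows with region=Gulf, quarter=2022Q4: max(849, 471, 958) = 958.

958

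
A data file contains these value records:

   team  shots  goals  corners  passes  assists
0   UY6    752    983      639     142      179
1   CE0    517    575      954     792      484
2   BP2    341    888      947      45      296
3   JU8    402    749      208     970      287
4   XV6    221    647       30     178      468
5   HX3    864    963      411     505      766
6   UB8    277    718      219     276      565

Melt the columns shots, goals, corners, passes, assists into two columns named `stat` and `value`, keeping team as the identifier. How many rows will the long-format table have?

7 team values × 5 melted columns = 35 rows.

35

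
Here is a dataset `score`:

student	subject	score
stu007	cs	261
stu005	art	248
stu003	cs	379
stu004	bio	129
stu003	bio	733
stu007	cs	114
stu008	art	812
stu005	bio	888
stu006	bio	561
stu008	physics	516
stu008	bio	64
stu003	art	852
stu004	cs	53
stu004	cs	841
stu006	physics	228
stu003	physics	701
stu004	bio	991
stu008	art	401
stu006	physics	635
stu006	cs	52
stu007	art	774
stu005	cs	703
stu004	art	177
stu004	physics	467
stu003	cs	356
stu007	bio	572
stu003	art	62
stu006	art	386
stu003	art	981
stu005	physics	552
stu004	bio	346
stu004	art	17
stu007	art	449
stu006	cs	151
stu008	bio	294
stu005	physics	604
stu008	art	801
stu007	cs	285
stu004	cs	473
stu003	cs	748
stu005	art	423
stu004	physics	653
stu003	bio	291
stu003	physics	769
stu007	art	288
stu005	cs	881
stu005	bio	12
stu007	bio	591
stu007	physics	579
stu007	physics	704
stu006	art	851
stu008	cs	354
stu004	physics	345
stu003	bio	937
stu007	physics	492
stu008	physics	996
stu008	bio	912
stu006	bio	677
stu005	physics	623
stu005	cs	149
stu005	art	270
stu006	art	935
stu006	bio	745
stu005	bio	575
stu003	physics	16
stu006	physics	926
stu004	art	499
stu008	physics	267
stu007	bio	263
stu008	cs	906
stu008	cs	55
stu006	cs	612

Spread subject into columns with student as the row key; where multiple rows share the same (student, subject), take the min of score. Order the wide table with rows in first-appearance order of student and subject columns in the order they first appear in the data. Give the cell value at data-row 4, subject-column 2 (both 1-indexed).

With rows in first-appearance order of student, row 4 is student=stu004. subject columns in first-appearance order: cs, art, bio, physics; column 2 is art.
Long rows with student=stu004, subject=art: min(177, 17, 499) = 17.

17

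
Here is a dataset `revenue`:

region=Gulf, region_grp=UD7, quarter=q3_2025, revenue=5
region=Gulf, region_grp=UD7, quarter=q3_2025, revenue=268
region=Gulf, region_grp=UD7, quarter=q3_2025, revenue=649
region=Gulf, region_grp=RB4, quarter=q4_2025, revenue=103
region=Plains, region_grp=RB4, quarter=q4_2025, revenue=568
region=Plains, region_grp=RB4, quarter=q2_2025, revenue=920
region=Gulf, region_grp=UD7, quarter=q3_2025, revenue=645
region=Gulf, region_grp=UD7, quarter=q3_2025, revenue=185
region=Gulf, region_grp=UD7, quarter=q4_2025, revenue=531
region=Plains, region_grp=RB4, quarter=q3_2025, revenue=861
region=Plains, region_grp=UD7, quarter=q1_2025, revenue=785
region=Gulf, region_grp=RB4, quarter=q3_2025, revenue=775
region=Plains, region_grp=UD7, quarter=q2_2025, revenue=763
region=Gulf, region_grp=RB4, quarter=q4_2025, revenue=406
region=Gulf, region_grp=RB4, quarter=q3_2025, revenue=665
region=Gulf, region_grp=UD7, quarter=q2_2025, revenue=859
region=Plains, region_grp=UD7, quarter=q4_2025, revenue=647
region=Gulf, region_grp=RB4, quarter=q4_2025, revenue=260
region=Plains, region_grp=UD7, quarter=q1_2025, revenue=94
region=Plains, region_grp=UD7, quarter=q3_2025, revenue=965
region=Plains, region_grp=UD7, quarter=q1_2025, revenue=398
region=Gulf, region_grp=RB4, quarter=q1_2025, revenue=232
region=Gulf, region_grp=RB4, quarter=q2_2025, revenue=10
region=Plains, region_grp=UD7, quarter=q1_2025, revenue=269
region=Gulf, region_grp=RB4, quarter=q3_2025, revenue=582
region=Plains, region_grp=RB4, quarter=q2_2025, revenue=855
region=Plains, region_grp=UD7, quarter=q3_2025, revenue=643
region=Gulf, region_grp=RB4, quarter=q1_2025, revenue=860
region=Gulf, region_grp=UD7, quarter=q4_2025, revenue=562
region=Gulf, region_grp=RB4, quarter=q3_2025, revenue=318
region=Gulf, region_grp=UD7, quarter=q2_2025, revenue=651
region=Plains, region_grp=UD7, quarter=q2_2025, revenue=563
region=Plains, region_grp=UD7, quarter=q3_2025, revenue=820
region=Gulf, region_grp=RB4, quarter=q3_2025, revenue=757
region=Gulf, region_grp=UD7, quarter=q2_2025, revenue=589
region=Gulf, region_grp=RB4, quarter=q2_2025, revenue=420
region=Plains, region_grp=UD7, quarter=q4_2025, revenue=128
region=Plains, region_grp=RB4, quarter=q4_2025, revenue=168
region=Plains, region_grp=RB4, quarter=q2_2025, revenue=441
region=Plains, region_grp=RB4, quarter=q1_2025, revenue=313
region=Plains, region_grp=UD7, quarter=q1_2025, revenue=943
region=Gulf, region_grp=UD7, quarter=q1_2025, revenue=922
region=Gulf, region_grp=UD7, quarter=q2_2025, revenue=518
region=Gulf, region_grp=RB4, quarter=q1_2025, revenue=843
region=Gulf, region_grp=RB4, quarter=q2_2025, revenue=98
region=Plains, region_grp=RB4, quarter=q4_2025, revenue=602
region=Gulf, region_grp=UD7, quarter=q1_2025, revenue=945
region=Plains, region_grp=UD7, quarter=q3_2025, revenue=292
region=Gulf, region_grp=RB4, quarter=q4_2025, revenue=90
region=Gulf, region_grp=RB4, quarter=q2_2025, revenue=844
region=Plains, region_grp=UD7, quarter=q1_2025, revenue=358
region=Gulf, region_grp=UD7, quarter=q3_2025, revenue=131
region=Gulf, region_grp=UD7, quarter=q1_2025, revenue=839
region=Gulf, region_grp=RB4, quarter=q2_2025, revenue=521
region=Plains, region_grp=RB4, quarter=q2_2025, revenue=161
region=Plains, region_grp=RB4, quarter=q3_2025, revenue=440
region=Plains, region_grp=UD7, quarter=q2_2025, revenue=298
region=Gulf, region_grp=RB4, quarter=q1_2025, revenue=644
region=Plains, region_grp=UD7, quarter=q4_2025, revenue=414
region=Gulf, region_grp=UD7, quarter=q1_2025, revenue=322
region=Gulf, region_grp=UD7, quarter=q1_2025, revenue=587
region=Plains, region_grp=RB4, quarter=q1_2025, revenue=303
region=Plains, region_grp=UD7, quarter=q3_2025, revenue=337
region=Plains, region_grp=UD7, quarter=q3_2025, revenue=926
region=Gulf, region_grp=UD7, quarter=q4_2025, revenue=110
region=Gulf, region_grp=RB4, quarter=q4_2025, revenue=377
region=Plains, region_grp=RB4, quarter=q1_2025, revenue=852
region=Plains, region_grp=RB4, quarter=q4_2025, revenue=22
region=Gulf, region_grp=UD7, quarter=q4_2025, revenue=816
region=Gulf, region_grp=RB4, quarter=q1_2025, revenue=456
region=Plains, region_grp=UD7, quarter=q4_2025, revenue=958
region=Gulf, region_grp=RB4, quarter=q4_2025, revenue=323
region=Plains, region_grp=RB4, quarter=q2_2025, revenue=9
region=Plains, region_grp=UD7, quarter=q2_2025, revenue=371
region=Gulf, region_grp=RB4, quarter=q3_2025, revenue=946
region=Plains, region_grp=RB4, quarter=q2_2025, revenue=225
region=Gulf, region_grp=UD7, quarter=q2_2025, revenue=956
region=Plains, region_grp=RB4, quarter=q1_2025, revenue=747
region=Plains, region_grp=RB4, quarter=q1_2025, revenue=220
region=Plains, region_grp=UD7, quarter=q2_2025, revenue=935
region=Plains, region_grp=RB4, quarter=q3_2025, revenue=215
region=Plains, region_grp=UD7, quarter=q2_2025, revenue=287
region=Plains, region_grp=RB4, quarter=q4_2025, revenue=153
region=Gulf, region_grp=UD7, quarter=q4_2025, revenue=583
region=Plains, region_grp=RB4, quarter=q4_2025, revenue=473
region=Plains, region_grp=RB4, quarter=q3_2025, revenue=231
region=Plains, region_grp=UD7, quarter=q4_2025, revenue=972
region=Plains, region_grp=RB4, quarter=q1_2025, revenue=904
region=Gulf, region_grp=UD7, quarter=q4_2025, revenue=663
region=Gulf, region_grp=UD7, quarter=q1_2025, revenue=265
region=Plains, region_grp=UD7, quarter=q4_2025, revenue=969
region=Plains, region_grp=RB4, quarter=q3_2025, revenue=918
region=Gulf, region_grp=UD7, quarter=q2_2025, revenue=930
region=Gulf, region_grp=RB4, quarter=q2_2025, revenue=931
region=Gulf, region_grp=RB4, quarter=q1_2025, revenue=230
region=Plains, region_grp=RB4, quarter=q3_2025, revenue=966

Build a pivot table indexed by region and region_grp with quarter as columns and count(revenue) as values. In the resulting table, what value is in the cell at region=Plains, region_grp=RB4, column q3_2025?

Rows with region=Plains, region_grp=RB4 and quarter=q3_2025: revenue values are 861, 440, 215, 231, 918, 966.
6 rows match — count = 6.

6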